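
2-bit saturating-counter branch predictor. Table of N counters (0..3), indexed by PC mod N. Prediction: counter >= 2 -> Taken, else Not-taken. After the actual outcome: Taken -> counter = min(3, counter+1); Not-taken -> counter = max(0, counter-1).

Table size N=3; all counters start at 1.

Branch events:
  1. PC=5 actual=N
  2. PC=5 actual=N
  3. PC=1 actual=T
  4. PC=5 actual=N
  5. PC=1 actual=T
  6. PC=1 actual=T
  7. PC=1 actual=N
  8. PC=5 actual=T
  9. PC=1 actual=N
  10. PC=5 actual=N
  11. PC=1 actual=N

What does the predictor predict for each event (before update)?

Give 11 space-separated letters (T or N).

Ev 1: PC=5 idx=2 pred=N actual=N -> ctr[2]=0
Ev 2: PC=5 idx=2 pred=N actual=N -> ctr[2]=0
Ev 3: PC=1 idx=1 pred=N actual=T -> ctr[1]=2
Ev 4: PC=5 idx=2 pred=N actual=N -> ctr[2]=0
Ev 5: PC=1 idx=1 pred=T actual=T -> ctr[1]=3
Ev 6: PC=1 idx=1 pred=T actual=T -> ctr[1]=3
Ev 7: PC=1 idx=1 pred=T actual=N -> ctr[1]=2
Ev 8: PC=5 idx=2 pred=N actual=T -> ctr[2]=1
Ev 9: PC=1 idx=1 pred=T actual=N -> ctr[1]=1
Ev 10: PC=5 idx=2 pred=N actual=N -> ctr[2]=0
Ev 11: PC=1 idx=1 pred=N actual=N -> ctr[1]=0

Answer: N N N N T T T N T N N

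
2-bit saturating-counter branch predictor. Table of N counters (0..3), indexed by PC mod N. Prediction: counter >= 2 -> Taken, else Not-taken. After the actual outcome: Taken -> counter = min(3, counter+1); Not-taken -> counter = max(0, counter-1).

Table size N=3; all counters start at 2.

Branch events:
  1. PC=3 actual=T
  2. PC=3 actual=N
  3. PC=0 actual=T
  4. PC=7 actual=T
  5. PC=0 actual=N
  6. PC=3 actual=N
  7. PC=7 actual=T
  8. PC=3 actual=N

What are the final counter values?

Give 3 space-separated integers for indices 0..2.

Answer: 0 3 2

Derivation:
Ev 1: PC=3 idx=0 pred=T actual=T -> ctr[0]=3
Ev 2: PC=3 idx=0 pred=T actual=N -> ctr[0]=2
Ev 3: PC=0 idx=0 pred=T actual=T -> ctr[0]=3
Ev 4: PC=7 idx=1 pred=T actual=T -> ctr[1]=3
Ev 5: PC=0 idx=0 pred=T actual=N -> ctr[0]=2
Ev 6: PC=3 idx=0 pred=T actual=N -> ctr[0]=1
Ev 7: PC=7 idx=1 pred=T actual=T -> ctr[1]=3
Ev 8: PC=3 idx=0 pred=N actual=N -> ctr[0]=0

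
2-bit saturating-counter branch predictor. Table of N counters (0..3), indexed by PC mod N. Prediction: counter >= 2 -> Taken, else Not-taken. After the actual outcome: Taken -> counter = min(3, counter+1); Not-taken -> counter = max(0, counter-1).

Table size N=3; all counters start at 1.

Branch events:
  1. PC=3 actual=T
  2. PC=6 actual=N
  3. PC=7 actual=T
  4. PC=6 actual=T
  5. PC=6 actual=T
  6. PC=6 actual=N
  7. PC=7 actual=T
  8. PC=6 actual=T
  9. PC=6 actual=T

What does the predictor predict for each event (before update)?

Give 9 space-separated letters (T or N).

Answer: N T N N T T T T T

Derivation:
Ev 1: PC=3 idx=0 pred=N actual=T -> ctr[0]=2
Ev 2: PC=6 idx=0 pred=T actual=N -> ctr[0]=1
Ev 3: PC=7 idx=1 pred=N actual=T -> ctr[1]=2
Ev 4: PC=6 idx=0 pred=N actual=T -> ctr[0]=2
Ev 5: PC=6 idx=0 pred=T actual=T -> ctr[0]=3
Ev 6: PC=6 idx=0 pred=T actual=N -> ctr[0]=2
Ev 7: PC=7 idx=1 pred=T actual=T -> ctr[1]=3
Ev 8: PC=6 idx=0 pred=T actual=T -> ctr[0]=3
Ev 9: PC=6 idx=0 pred=T actual=T -> ctr[0]=3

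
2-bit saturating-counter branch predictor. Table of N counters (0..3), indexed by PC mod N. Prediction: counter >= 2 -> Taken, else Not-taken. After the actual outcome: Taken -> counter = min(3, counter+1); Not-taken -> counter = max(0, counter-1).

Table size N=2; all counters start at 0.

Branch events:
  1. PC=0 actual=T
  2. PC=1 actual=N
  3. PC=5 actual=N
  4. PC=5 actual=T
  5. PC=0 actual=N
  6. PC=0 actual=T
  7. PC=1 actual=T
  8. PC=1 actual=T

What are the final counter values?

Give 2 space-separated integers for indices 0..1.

Ev 1: PC=0 idx=0 pred=N actual=T -> ctr[0]=1
Ev 2: PC=1 idx=1 pred=N actual=N -> ctr[1]=0
Ev 3: PC=5 idx=1 pred=N actual=N -> ctr[1]=0
Ev 4: PC=5 idx=1 pred=N actual=T -> ctr[1]=1
Ev 5: PC=0 idx=0 pred=N actual=N -> ctr[0]=0
Ev 6: PC=0 idx=0 pred=N actual=T -> ctr[0]=1
Ev 7: PC=1 idx=1 pred=N actual=T -> ctr[1]=2
Ev 8: PC=1 idx=1 pred=T actual=T -> ctr[1]=3

Answer: 1 3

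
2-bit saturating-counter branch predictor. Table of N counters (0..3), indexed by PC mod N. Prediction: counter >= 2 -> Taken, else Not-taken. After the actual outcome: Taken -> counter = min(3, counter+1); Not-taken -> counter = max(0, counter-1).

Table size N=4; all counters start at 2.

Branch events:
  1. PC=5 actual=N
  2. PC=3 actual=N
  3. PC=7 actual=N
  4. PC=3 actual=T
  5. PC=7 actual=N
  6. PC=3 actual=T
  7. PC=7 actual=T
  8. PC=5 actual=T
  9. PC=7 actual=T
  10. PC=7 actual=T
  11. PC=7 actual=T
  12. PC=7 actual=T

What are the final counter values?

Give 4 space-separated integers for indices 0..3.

Ev 1: PC=5 idx=1 pred=T actual=N -> ctr[1]=1
Ev 2: PC=3 idx=3 pred=T actual=N -> ctr[3]=1
Ev 3: PC=7 idx=3 pred=N actual=N -> ctr[3]=0
Ev 4: PC=3 idx=3 pred=N actual=T -> ctr[3]=1
Ev 5: PC=7 idx=3 pred=N actual=N -> ctr[3]=0
Ev 6: PC=3 idx=3 pred=N actual=T -> ctr[3]=1
Ev 7: PC=7 idx=3 pred=N actual=T -> ctr[3]=2
Ev 8: PC=5 idx=1 pred=N actual=T -> ctr[1]=2
Ev 9: PC=7 idx=3 pred=T actual=T -> ctr[3]=3
Ev 10: PC=7 idx=3 pred=T actual=T -> ctr[3]=3
Ev 11: PC=7 idx=3 pred=T actual=T -> ctr[3]=3
Ev 12: PC=7 idx=3 pred=T actual=T -> ctr[3]=3

Answer: 2 2 2 3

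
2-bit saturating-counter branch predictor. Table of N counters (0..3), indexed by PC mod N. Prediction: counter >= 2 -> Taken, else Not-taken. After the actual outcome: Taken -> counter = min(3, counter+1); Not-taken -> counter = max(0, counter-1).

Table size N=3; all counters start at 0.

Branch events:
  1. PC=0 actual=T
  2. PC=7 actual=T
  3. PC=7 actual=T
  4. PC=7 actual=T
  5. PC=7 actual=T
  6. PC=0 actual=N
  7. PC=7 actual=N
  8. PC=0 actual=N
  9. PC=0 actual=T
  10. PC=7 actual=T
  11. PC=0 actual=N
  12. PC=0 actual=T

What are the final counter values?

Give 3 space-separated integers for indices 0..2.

Ev 1: PC=0 idx=0 pred=N actual=T -> ctr[0]=1
Ev 2: PC=7 idx=1 pred=N actual=T -> ctr[1]=1
Ev 3: PC=7 idx=1 pred=N actual=T -> ctr[1]=2
Ev 4: PC=7 idx=1 pred=T actual=T -> ctr[1]=3
Ev 5: PC=7 idx=1 pred=T actual=T -> ctr[1]=3
Ev 6: PC=0 idx=0 pred=N actual=N -> ctr[0]=0
Ev 7: PC=7 idx=1 pred=T actual=N -> ctr[1]=2
Ev 8: PC=0 idx=0 pred=N actual=N -> ctr[0]=0
Ev 9: PC=0 idx=0 pred=N actual=T -> ctr[0]=1
Ev 10: PC=7 idx=1 pred=T actual=T -> ctr[1]=3
Ev 11: PC=0 idx=0 pred=N actual=N -> ctr[0]=0
Ev 12: PC=0 idx=0 pred=N actual=T -> ctr[0]=1

Answer: 1 3 0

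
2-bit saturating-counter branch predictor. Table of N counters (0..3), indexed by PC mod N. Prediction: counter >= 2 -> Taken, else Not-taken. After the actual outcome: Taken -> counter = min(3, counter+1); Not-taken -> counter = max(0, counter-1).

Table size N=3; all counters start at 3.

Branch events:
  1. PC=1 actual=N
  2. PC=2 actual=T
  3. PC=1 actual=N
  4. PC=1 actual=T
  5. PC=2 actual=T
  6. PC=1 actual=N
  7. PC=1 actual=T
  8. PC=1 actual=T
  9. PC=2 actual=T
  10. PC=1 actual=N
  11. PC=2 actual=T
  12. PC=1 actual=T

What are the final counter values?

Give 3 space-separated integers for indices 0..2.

Answer: 3 3 3

Derivation:
Ev 1: PC=1 idx=1 pred=T actual=N -> ctr[1]=2
Ev 2: PC=2 idx=2 pred=T actual=T -> ctr[2]=3
Ev 3: PC=1 idx=1 pred=T actual=N -> ctr[1]=1
Ev 4: PC=1 idx=1 pred=N actual=T -> ctr[1]=2
Ev 5: PC=2 idx=2 pred=T actual=T -> ctr[2]=3
Ev 6: PC=1 idx=1 pred=T actual=N -> ctr[1]=1
Ev 7: PC=1 idx=1 pred=N actual=T -> ctr[1]=2
Ev 8: PC=1 idx=1 pred=T actual=T -> ctr[1]=3
Ev 9: PC=2 idx=2 pred=T actual=T -> ctr[2]=3
Ev 10: PC=1 idx=1 pred=T actual=N -> ctr[1]=2
Ev 11: PC=2 idx=2 pred=T actual=T -> ctr[2]=3
Ev 12: PC=1 idx=1 pred=T actual=T -> ctr[1]=3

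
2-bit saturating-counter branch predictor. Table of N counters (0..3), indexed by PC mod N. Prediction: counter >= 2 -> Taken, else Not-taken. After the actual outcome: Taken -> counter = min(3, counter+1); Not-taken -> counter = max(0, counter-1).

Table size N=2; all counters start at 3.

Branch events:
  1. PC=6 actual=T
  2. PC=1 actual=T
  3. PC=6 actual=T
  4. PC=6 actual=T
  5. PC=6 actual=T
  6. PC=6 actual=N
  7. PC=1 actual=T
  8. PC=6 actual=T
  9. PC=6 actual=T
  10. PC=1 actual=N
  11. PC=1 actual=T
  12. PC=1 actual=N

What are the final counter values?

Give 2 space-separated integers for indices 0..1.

Answer: 3 2

Derivation:
Ev 1: PC=6 idx=0 pred=T actual=T -> ctr[0]=3
Ev 2: PC=1 idx=1 pred=T actual=T -> ctr[1]=3
Ev 3: PC=6 idx=0 pred=T actual=T -> ctr[0]=3
Ev 4: PC=6 idx=0 pred=T actual=T -> ctr[0]=3
Ev 5: PC=6 idx=0 pred=T actual=T -> ctr[0]=3
Ev 6: PC=6 idx=0 pred=T actual=N -> ctr[0]=2
Ev 7: PC=1 idx=1 pred=T actual=T -> ctr[1]=3
Ev 8: PC=6 idx=0 pred=T actual=T -> ctr[0]=3
Ev 9: PC=6 idx=0 pred=T actual=T -> ctr[0]=3
Ev 10: PC=1 idx=1 pred=T actual=N -> ctr[1]=2
Ev 11: PC=1 idx=1 pred=T actual=T -> ctr[1]=3
Ev 12: PC=1 idx=1 pred=T actual=N -> ctr[1]=2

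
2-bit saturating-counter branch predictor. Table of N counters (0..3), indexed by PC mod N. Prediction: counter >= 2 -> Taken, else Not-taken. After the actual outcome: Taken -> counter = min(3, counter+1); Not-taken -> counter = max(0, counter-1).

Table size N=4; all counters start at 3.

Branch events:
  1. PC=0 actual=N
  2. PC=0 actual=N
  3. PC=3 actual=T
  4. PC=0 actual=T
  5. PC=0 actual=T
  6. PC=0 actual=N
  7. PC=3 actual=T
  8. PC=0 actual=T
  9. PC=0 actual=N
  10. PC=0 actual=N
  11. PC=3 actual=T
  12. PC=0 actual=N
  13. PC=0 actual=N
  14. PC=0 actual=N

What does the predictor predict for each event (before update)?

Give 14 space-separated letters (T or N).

Ev 1: PC=0 idx=0 pred=T actual=N -> ctr[0]=2
Ev 2: PC=0 idx=0 pred=T actual=N -> ctr[0]=1
Ev 3: PC=3 idx=3 pred=T actual=T -> ctr[3]=3
Ev 4: PC=0 idx=0 pred=N actual=T -> ctr[0]=2
Ev 5: PC=0 idx=0 pred=T actual=T -> ctr[0]=3
Ev 6: PC=0 idx=0 pred=T actual=N -> ctr[0]=2
Ev 7: PC=3 idx=3 pred=T actual=T -> ctr[3]=3
Ev 8: PC=0 idx=0 pred=T actual=T -> ctr[0]=3
Ev 9: PC=0 idx=0 pred=T actual=N -> ctr[0]=2
Ev 10: PC=0 idx=0 pred=T actual=N -> ctr[0]=1
Ev 11: PC=3 idx=3 pred=T actual=T -> ctr[3]=3
Ev 12: PC=0 idx=0 pred=N actual=N -> ctr[0]=0
Ev 13: PC=0 idx=0 pred=N actual=N -> ctr[0]=0
Ev 14: PC=0 idx=0 pred=N actual=N -> ctr[0]=0

Answer: T T T N T T T T T T T N N N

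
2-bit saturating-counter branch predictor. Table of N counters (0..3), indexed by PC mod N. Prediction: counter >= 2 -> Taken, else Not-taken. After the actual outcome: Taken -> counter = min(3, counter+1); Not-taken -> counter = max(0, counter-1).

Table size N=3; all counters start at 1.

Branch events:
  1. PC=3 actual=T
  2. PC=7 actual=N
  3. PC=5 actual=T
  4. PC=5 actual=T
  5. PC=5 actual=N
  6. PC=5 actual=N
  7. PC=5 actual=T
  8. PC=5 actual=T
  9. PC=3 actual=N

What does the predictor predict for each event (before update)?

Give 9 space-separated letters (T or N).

Ev 1: PC=3 idx=0 pred=N actual=T -> ctr[0]=2
Ev 2: PC=7 idx=1 pred=N actual=N -> ctr[1]=0
Ev 3: PC=5 idx=2 pred=N actual=T -> ctr[2]=2
Ev 4: PC=5 idx=2 pred=T actual=T -> ctr[2]=3
Ev 5: PC=5 idx=2 pred=T actual=N -> ctr[2]=2
Ev 6: PC=5 idx=2 pred=T actual=N -> ctr[2]=1
Ev 7: PC=5 idx=2 pred=N actual=T -> ctr[2]=2
Ev 8: PC=5 idx=2 pred=T actual=T -> ctr[2]=3
Ev 9: PC=3 idx=0 pred=T actual=N -> ctr[0]=1

Answer: N N N T T T N T T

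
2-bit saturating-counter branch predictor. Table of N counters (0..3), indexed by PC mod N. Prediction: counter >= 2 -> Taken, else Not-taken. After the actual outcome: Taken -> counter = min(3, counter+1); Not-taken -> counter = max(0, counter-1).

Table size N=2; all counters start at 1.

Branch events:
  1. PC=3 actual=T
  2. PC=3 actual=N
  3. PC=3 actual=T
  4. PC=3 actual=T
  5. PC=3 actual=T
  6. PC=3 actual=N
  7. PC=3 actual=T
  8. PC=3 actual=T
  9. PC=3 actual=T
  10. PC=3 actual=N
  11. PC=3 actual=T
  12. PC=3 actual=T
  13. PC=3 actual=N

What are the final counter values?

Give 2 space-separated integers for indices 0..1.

Ev 1: PC=3 idx=1 pred=N actual=T -> ctr[1]=2
Ev 2: PC=3 idx=1 pred=T actual=N -> ctr[1]=1
Ev 3: PC=3 idx=1 pred=N actual=T -> ctr[1]=2
Ev 4: PC=3 idx=1 pred=T actual=T -> ctr[1]=3
Ev 5: PC=3 idx=1 pred=T actual=T -> ctr[1]=3
Ev 6: PC=3 idx=1 pred=T actual=N -> ctr[1]=2
Ev 7: PC=3 idx=1 pred=T actual=T -> ctr[1]=3
Ev 8: PC=3 idx=1 pred=T actual=T -> ctr[1]=3
Ev 9: PC=3 idx=1 pred=T actual=T -> ctr[1]=3
Ev 10: PC=3 idx=1 pred=T actual=N -> ctr[1]=2
Ev 11: PC=3 idx=1 pred=T actual=T -> ctr[1]=3
Ev 12: PC=3 idx=1 pred=T actual=T -> ctr[1]=3
Ev 13: PC=3 idx=1 pred=T actual=N -> ctr[1]=2

Answer: 1 2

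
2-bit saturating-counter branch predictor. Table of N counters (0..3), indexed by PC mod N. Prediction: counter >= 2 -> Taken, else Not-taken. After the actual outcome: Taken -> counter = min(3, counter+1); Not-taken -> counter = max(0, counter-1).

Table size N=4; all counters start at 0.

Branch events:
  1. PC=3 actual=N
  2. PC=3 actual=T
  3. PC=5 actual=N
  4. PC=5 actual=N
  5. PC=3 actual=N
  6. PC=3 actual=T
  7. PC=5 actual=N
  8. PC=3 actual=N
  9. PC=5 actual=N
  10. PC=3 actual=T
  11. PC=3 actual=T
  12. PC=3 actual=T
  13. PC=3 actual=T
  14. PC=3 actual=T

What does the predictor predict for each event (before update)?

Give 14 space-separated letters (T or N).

Answer: N N N N N N N N N N N T T T

Derivation:
Ev 1: PC=3 idx=3 pred=N actual=N -> ctr[3]=0
Ev 2: PC=3 idx=3 pred=N actual=T -> ctr[3]=1
Ev 3: PC=5 idx=1 pred=N actual=N -> ctr[1]=0
Ev 4: PC=5 idx=1 pred=N actual=N -> ctr[1]=0
Ev 5: PC=3 idx=3 pred=N actual=N -> ctr[3]=0
Ev 6: PC=3 idx=3 pred=N actual=T -> ctr[3]=1
Ev 7: PC=5 idx=1 pred=N actual=N -> ctr[1]=0
Ev 8: PC=3 idx=3 pred=N actual=N -> ctr[3]=0
Ev 9: PC=5 idx=1 pred=N actual=N -> ctr[1]=0
Ev 10: PC=3 idx=3 pred=N actual=T -> ctr[3]=1
Ev 11: PC=3 idx=3 pred=N actual=T -> ctr[3]=2
Ev 12: PC=3 idx=3 pred=T actual=T -> ctr[3]=3
Ev 13: PC=3 idx=3 pred=T actual=T -> ctr[3]=3
Ev 14: PC=3 idx=3 pred=T actual=T -> ctr[3]=3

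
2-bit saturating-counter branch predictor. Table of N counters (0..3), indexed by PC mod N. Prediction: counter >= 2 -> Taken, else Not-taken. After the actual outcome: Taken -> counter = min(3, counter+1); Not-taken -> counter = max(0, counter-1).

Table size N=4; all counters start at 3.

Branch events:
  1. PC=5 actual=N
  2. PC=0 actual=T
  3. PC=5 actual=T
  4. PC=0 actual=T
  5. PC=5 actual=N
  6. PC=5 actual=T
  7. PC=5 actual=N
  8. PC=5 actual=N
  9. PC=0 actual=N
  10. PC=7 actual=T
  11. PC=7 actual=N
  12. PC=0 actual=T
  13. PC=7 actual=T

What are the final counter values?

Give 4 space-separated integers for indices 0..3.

Ev 1: PC=5 idx=1 pred=T actual=N -> ctr[1]=2
Ev 2: PC=0 idx=0 pred=T actual=T -> ctr[0]=3
Ev 3: PC=5 idx=1 pred=T actual=T -> ctr[1]=3
Ev 4: PC=0 idx=0 pred=T actual=T -> ctr[0]=3
Ev 5: PC=5 idx=1 pred=T actual=N -> ctr[1]=2
Ev 6: PC=5 idx=1 pred=T actual=T -> ctr[1]=3
Ev 7: PC=5 idx=1 pred=T actual=N -> ctr[1]=2
Ev 8: PC=5 idx=1 pred=T actual=N -> ctr[1]=1
Ev 9: PC=0 idx=0 pred=T actual=N -> ctr[0]=2
Ev 10: PC=7 idx=3 pred=T actual=T -> ctr[3]=3
Ev 11: PC=7 idx=3 pred=T actual=N -> ctr[3]=2
Ev 12: PC=0 idx=0 pred=T actual=T -> ctr[0]=3
Ev 13: PC=7 idx=3 pred=T actual=T -> ctr[3]=3

Answer: 3 1 3 3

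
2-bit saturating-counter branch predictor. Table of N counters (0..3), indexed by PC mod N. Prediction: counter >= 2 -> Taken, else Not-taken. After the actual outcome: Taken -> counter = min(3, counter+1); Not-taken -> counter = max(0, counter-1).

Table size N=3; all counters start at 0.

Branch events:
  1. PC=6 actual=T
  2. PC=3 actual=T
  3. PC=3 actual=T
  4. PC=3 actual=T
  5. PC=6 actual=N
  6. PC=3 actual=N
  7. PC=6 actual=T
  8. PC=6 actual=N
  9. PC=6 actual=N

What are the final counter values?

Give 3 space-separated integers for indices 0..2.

Answer: 0 0 0

Derivation:
Ev 1: PC=6 idx=0 pred=N actual=T -> ctr[0]=1
Ev 2: PC=3 idx=0 pred=N actual=T -> ctr[0]=2
Ev 3: PC=3 idx=0 pred=T actual=T -> ctr[0]=3
Ev 4: PC=3 idx=0 pred=T actual=T -> ctr[0]=3
Ev 5: PC=6 idx=0 pred=T actual=N -> ctr[0]=2
Ev 6: PC=3 idx=0 pred=T actual=N -> ctr[0]=1
Ev 7: PC=6 idx=0 pred=N actual=T -> ctr[0]=2
Ev 8: PC=6 idx=0 pred=T actual=N -> ctr[0]=1
Ev 9: PC=6 idx=0 pred=N actual=N -> ctr[0]=0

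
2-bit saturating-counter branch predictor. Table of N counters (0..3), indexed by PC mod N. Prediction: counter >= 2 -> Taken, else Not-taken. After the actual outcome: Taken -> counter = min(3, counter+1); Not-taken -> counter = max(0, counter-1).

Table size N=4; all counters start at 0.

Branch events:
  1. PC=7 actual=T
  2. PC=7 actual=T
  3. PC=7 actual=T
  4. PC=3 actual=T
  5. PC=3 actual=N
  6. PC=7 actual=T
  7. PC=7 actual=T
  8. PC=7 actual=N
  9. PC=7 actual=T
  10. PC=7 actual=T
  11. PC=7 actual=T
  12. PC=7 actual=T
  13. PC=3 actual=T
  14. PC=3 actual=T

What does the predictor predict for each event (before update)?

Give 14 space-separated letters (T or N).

Ev 1: PC=7 idx=3 pred=N actual=T -> ctr[3]=1
Ev 2: PC=7 idx=3 pred=N actual=T -> ctr[3]=2
Ev 3: PC=7 idx=3 pred=T actual=T -> ctr[3]=3
Ev 4: PC=3 idx=3 pred=T actual=T -> ctr[3]=3
Ev 5: PC=3 idx=3 pred=T actual=N -> ctr[3]=2
Ev 6: PC=7 idx=3 pred=T actual=T -> ctr[3]=3
Ev 7: PC=7 idx=3 pred=T actual=T -> ctr[3]=3
Ev 8: PC=7 idx=3 pred=T actual=N -> ctr[3]=2
Ev 9: PC=7 idx=3 pred=T actual=T -> ctr[3]=3
Ev 10: PC=7 idx=3 pred=T actual=T -> ctr[3]=3
Ev 11: PC=7 idx=3 pred=T actual=T -> ctr[3]=3
Ev 12: PC=7 idx=3 pred=T actual=T -> ctr[3]=3
Ev 13: PC=3 idx=3 pred=T actual=T -> ctr[3]=3
Ev 14: PC=3 idx=3 pred=T actual=T -> ctr[3]=3

Answer: N N T T T T T T T T T T T T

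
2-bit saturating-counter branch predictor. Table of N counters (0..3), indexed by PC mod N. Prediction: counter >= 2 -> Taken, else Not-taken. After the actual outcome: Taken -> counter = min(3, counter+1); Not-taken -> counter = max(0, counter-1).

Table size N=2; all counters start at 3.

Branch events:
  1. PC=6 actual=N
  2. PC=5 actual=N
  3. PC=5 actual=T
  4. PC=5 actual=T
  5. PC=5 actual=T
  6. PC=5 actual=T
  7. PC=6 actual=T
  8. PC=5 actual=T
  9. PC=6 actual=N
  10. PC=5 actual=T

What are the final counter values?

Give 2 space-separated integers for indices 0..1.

Ev 1: PC=6 idx=0 pred=T actual=N -> ctr[0]=2
Ev 2: PC=5 idx=1 pred=T actual=N -> ctr[1]=2
Ev 3: PC=5 idx=1 pred=T actual=T -> ctr[1]=3
Ev 4: PC=5 idx=1 pred=T actual=T -> ctr[1]=3
Ev 5: PC=5 idx=1 pred=T actual=T -> ctr[1]=3
Ev 6: PC=5 idx=1 pred=T actual=T -> ctr[1]=3
Ev 7: PC=6 idx=0 pred=T actual=T -> ctr[0]=3
Ev 8: PC=5 idx=1 pred=T actual=T -> ctr[1]=3
Ev 9: PC=6 idx=0 pred=T actual=N -> ctr[0]=2
Ev 10: PC=5 idx=1 pred=T actual=T -> ctr[1]=3

Answer: 2 3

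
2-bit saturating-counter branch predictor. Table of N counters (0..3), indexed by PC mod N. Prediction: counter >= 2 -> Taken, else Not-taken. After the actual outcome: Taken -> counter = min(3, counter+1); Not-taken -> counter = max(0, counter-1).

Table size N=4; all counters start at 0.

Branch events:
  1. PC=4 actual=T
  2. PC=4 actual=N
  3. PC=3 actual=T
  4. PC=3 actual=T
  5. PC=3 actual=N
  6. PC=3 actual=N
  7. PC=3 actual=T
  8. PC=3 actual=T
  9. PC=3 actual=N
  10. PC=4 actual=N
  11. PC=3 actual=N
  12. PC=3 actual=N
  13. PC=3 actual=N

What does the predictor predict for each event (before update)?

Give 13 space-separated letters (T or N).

Ev 1: PC=4 idx=0 pred=N actual=T -> ctr[0]=1
Ev 2: PC=4 idx=0 pred=N actual=N -> ctr[0]=0
Ev 3: PC=3 idx=3 pred=N actual=T -> ctr[3]=1
Ev 4: PC=3 idx=3 pred=N actual=T -> ctr[3]=2
Ev 5: PC=3 idx=3 pred=T actual=N -> ctr[3]=1
Ev 6: PC=3 idx=3 pred=N actual=N -> ctr[3]=0
Ev 7: PC=3 idx=3 pred=N actual=T -> ctr[3]=1
Ev 8: PC=3 idx=3 pred=N actual=T -> ctr[3]=2
Ev 9: PC=3 idx=3 pred=T actual=N -> ctr[3]=1
Ev 10: PC=4 idx=0 pred=N actual=N -> ctr[0]=0
Ev 11: PC=3 idx=3 pred=N actual=N -> ctr[3]=0
Ev 12: PC=3 idx=3 pred=N actual=N -> ctr[3]=0
Ev 13: PC=3 idx=3 pred=N actual=N -> ctr[3]=0

Answer: N N N N T N N N T N N N N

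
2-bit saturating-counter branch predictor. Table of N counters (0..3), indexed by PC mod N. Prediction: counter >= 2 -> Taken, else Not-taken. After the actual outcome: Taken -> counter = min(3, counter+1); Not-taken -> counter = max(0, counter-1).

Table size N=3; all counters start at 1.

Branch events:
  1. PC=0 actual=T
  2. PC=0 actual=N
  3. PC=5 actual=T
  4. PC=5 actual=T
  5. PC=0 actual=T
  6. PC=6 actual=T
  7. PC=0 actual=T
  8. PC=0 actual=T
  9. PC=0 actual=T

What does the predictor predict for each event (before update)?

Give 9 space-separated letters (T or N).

Ev 1: PC=0 idx=0 pred=N actual=T -> ctr[0]=2
Ev 2: PC=0 idx=0 pred=T actual=N -> ctr[0]=1
Ev 3: PC=5 idx=2 pred=N actual=T -> ctr[2]=2
Ev 4: PC=5 idx=2 pred=T actual=T -> ctr[2]=3
Ev 5: PC=0 idx=0 pred=N actual=T -> ctr[0]=2
Ev 6: PC=6 idx=0 pred=T actual=T -> ctr[0]=3
Ev 7: PC=0 idx=0 pred=T actual=T -> ctr[0]=3
Ev 8: PC=0 idx=0 pred=T actual=T -> ctr[0]=3
Ev 9: PC=0 idx=0 pred=T actual=T -> ctr[0]=3

Answer: N T N T N T T T T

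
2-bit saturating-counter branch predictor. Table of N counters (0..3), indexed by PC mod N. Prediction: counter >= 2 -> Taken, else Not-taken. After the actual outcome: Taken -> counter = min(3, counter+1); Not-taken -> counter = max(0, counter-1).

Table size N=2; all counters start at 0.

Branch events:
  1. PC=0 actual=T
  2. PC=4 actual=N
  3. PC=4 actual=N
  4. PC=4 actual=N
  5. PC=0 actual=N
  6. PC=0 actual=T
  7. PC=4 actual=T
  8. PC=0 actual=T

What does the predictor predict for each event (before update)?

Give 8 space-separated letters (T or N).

Answer: N N N N N N N T

Derivation:
Ev 1: PC=0 idx=0 pred=N actual=T -> ctr[0]=1
Ev 2: PC=4 idx=0 pred=N actual=N -> ctr[0]=0
Ev 3: PC=4 idx=0 pred=N actual=N -> ctr[0]=0
Ev 4: PC=4 idx=0 pred=N actual=N -> ctr[0]=0
Ev 5: PC=0 idx=0 pred=N actual=N -> ctr[0]=0
Ev 6: PC=0 idx=0 pred=N actual=T -> ctr[0]=1
Ev 7: PC=4 idx=0 pred=N actual=T -> ctr[0]=2
Ev 8: PC=0 idx=0 pred=T actual=T -> ctr[0]=3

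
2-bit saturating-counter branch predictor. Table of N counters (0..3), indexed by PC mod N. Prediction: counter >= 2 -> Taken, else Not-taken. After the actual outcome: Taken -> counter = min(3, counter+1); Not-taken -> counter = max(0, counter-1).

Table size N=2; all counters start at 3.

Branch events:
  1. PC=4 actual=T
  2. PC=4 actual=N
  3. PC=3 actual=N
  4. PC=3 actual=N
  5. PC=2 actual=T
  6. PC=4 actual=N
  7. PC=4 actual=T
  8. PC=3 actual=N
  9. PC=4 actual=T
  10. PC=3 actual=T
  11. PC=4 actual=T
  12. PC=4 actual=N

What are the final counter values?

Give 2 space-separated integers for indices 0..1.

Answer: 2 1

Derivation:
Ev 1: PC=4 idx=0 pred=T actual=T -> ctr[0]=3
Ev 2: PC=4 idx=0 pred=T actual=N -> ctr[0]=2
Ev 3: PC=3 idx=1 pred=T actual=N -> ctr[1]=2
Ev 4: PC=3 idx=1 pred=T actual=N -> ctr[1]=1
Ev 5: PC=2 idx=0 pred=T actual=T -> ctr[0]=3
Ev 6: PC=4 idx=0 pred=T actual=N -> ctr[0]=2
Ev 7: PC=4 idx=0 pred=T actual=T -> ctr[0]=3
Ev 8: PC=3 idx=1 pred=N actual=N -> ctr[1]=0
Ev 9: PC=4 idx=0 pred=T actual=T -> ctr[0]=3
Ev 10: PC=3 idx=1 pred=N actual=T -> ctr[1]=1
Ev 11: PC=4 idx=0 pred=T actual=T -> ctr[0]=3
Ev 12: PC=4 idx=0 pred=T actual=N -> ctr[0]=2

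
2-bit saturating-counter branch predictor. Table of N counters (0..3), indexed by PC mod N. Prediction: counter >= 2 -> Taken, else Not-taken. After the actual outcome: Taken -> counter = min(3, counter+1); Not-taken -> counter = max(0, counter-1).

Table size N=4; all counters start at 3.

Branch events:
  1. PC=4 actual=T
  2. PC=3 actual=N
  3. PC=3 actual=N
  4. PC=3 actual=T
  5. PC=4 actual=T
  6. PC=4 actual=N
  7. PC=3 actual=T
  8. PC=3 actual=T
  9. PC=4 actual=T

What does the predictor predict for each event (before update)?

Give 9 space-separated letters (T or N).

Answer: T T T N T T T T T

Derivation:
Ev 1: PC=4 idx=0 pred=T actual=T -> ctr[0]=3
Ev 2: PC=3 idx=3 pred=T actual=N -> ctr[3]=2
Ev 3: PC=3 idx=3 pred=T actual=N -> ctr[3]=1
Ev 4: PC=3 idx=3 pred=N actual=T -> ctr[3]=2
Ev 5: PC=4 idx=0 pred=T actual=T -> ctr[0]=3
Ev 6: PC=4 idx=0 pred=T actual=N -> ctr[0]=2
Ev 7: PC=3 idx=3 pred=T actual=T -> ctr[3]=3
Ev 8: PC=3 idx=3 pred=T actual=T -> ctr[3]=3
Ev 9: PC=4 idx=0 pred=T actual=T -> ctr[0]=3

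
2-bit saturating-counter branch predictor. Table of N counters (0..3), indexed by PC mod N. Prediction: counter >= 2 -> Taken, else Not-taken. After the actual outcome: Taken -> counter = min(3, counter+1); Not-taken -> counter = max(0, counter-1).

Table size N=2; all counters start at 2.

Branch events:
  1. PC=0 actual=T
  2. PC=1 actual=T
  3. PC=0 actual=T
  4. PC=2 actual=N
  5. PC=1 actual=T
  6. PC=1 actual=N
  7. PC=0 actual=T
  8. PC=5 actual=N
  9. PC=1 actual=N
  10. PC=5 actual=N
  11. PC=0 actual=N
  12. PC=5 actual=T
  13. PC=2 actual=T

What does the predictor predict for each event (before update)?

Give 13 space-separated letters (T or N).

Answer: T T T T T T T T N N T N T

Derivation:
Ev 1: PC=0 idx=0 pred=T actual=T -> ctr[0]=3
Ev 2: PC=1 idx=1 pred=T actual=T -> ctr[1]=3
Ev 3: PC=0 idx=0 pred=T actual=T -> ctr[0]=3
Ev 4: PC=2 idx=0 pred=T actual=N -> ctr[0]=2
Ev 5: PC=1 idx=1 pred=T actual=T -> ctr[1]=3
Ev 6: PC=1 idx=1 pred=T actual=N -> ctr[1]=2
Ev 7: PC=0 idx=0 pred=T actual=T -> ctr[0]=3
Ev 8: PC=5 idx=1 pred=T actual=N -> ctr[1]=1
Ev 9: PC=1 idx=1 pred=N actual=N -> ctr[1]=0
Ev 10: PC=5 idx=1 pred=N actual=N -> ctr[1]=0
Ev 11: PC=0 idx=0 pred=T actual=N -> ctr[0]=2
Ev 12: PC=5 idx=1 pred=N actual=T -> ctr[1]=1
Ev 13: PC=2 idx=0 pred=T actual=T -> ctr[0]=3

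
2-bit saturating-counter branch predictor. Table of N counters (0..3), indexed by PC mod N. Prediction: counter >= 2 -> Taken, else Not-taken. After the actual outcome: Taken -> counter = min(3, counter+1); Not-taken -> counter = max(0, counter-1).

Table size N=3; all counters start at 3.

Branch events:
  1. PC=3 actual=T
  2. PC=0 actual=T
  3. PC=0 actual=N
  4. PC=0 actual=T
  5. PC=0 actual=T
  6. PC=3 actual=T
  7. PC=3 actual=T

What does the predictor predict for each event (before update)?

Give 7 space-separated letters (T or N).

Ev 1: PC=3 idx=0 pred=T actual=T -> ctr[0]=3
Ev 2: PC=0 idx=0 pred=T actual=T -> ctr[0]=3
Ev 3: PC=0 idx=0 pred=T actual=N -> ctr[0]=2
Ev 4: PC=0 idx=0 pred=T actual=T -> ctr[0]=3
Ev 5: PC=0 idx=0 pred=T actual=T -> ctr[0]=3
Ev 6: PC=3 idx=0 pred=T actual=T -> ctr[0]=3
Ev 7: PC=3 idx=0 pred=T actual=T -> ctr[0]=3

Answer: T T T T T T T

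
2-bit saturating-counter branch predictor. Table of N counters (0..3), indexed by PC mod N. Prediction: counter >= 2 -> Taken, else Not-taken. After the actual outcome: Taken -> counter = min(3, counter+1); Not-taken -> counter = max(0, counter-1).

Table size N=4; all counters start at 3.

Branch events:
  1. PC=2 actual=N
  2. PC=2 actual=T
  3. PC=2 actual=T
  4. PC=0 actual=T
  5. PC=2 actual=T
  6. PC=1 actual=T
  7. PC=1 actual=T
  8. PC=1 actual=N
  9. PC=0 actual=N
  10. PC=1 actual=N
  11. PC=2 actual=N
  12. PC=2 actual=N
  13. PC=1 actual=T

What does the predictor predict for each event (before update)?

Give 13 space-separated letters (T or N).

Answer: T T T T T T T T T T T T N

Derivation:
Ev 1: PC=2 idx=2 pred=T actual=N -> ctr[2]=2
Ev 2: PC=2 idx=2 pred=T actual=T -> ctr[2]=3
Ev 3: PC=2 idx=2 pred=T actual=T -> ctr[2]=3
Ev 4: PC=0 idx=0 pred=T actual=T -> ctr[0]=3
Ev 5: PC=2 idx=2 pred=T actual=T -> ctr[2]=3
Ev 6: PC=1 idx=1 pred=T actual=T -> ctr[1]=3
Ev 7: PC=1 idx=1 pred=T actual=T -> ctr[1]=3
Ev 8: PC=1 idx=1 pred=T actual=N -> ctr[1]=2
Ev 9: PC=0 idx=0 pred=T actual=N -> ctr[0]=2
Ev 10: PC=1 idx=1 pred=T actual=N -> ctr[1]=1
Ev 11: PC=2 idx=2 pred=T actual=N -> ctr[2]=2
Ev 12: PC=2 idx=2 pred=T actual=N -> ctr[2]=1
Ev 13: PC=1 idx=1 pred=N actual=T -> ctr[1]=2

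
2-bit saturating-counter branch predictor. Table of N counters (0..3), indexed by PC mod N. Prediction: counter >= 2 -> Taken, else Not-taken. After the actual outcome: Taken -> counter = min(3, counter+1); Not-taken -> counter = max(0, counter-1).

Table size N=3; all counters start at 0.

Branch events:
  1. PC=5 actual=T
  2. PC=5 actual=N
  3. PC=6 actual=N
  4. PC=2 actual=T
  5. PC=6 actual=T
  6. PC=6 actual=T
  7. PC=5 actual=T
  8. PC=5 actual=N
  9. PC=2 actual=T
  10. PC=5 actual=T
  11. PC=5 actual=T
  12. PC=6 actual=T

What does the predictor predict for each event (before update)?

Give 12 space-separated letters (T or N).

Ev 1: PC=5 idx=2 pred=N actual=T -> ctr[2]=1
Ev 2: PC=5 idx=2 pred=N actual=N -> ctr[2]=0
Ev 3: PC=6 idx=0 pred=N actual=N -> ctr[0]=0
Ev 4: PC=2 idx=2 pred=N actual=T -> ctr[2]=1
Ev 5: PC=6 idx=0 pred=N actual=T -> ctr[0]=1
Ev 6: PC=6 idx=0 pred=N actual=T -> ctr[0]=2
Ev 7: PC=5 idx=2 pred=N actual=T -> ctr[2]=2
Ev 8: PC=5 idx=2 pred=T actual=N -> ctr[2]=1
Ev 9: PC=2 idx=2 pred=N actual=T -> ctr[2]=2
Ev 10: PC=5 idx=2 pred=T actual=T -> ctr[2]=3
Ev 11: PC=5 idx=2 pred=T actual=T -> ctr[2]=3
Ev 12: PC=6 idx=0 pred=T actual=T -> ctr[0]=3

Answer: N N N N N N N T N T T T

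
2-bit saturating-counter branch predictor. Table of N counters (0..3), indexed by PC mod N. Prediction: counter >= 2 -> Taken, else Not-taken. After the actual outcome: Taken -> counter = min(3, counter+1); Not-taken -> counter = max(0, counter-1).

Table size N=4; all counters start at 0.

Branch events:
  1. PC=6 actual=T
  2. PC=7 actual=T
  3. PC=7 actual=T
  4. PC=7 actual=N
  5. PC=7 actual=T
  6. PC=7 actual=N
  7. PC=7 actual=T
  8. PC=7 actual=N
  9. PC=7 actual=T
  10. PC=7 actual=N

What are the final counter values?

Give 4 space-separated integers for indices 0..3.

Ev 1: PC=6 idx=2 pred=N actual=T -> ctr[2]=1
Ev 2: PC=7 idx=3 pred=N actual=T -> ctr[3]=1
Ev 3: PC=7 idx=3 pred=N actual=T -> ctr[3]=2
Ev 4: PC=7 idx=3 pred=T actual=N -> ctr[3]=1
Ev 5: PC=7 idx=3 pred=N actual=T -> ctr[3]=2
Ev 6: PC=7 idx=3 pred=T actual=N -> ctr[3]=1
Ev 7: PC=7 idx=3 pred=N actual=T -> ctr[3]=2
Ev 8: PC=7 idx=3 pred=T actual=N -> ctr[3]=1
Ev 9: PC=7 idx=3 pred=N actual=T -> ctr[3]=2
Ev 10: PC=7 idx=3 pred=T actual=N -> ctr[3]=1

Answer: 0 0 1 1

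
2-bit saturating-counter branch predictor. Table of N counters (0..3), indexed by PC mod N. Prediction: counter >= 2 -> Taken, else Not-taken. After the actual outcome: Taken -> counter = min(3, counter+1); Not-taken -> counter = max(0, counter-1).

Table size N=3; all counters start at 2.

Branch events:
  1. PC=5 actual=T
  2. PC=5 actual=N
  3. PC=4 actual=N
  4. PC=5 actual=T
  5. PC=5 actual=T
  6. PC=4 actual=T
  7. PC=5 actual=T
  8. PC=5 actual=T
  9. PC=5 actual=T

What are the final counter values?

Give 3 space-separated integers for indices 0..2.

Answer: 2 2 3

Derivation:
Ev 1: PC=5 idx=2 pred=T actual=T -> ctr[2]=3
Ev 2: PC=5 idx=2 pred=T actual=N -> ctr[2]=2
Ev 3: PC=4 idx=1 pred=T actual=N -> ctr[1]=1
Ev 4: PC=5 idx=2 pred=T actual=T -> ctr[2]=3
Ev 5: PC=5 idx=2 pred=T actual=T -> ctr[2]=3
Ev 6: PC=4 idx=1 pred=N actual=T -> ctr[1]=2
Ev 7: PC=5 idx=2 pred=T actual=T -> ctr[2]=3
Ev 8: PC=5 idx=2 pred=T actual=T -> ctr[2]=3
Ev 9: PC=5 idx=2 pred=T actual=T -> ctr[2]=3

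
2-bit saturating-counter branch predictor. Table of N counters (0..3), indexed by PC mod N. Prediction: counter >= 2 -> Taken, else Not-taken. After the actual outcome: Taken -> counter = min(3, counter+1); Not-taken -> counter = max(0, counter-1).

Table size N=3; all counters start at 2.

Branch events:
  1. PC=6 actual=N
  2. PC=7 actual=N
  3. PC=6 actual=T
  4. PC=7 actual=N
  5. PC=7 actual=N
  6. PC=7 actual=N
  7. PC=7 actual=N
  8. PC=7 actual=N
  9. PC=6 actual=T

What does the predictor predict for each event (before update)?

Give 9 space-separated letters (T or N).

Answer: T T N N N N N N T

Derivation:
Ev 1: PC=6 idx=0 pred=T actual=N -> ctr[0]=1
Ev 2: PC=7 idx=1 pred=T actual=N -> ctr[1]=1
Ev 3: PC=6 idx=0 pred=N actual=T -> ctr[0]=2
Ev 4: PC=7 idx=1 pred=N actual=N -> ctr[1]=0
Ev 5: PC=7 idx=1 pred=N actual=N -> ctr[1]=0
Ev 6: PC=7 idx=1 pred=N actual=N -> ctr[1]=0
Ev 7: PC=7 idx=1 pred=N actual=N -> ctr[1]=0
Ev 8: PC=7 idx=1 pred=N actual=N -> ctr[1]=0
Ev 9: PC=6 idx=0 pred=T actual=T -> ctr[0]=3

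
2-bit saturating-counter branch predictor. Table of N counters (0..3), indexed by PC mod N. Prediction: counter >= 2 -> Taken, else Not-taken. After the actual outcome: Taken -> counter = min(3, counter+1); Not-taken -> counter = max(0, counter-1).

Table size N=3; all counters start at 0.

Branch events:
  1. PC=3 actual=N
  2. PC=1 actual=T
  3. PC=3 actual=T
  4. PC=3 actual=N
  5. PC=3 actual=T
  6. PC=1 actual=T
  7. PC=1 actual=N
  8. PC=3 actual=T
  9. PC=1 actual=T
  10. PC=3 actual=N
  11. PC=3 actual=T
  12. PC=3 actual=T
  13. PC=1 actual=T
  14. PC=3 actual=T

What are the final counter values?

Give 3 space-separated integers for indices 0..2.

Answer: 3 3 0

Derivation:
Ev 1: PC=3 idx=0 pred=N actual=N -> ctr[0]=0
Ev 2: PC=1 idx=1 pred=N actual=T -> ctr[1]=1
Ev 3: PC=3 idx=0 pred=N actual=T -> ctr[0]=1
Ev 4: PC=3 idx=0 pred=N actual=N -> ctr[0]=0
Ev 5: PC=3 idx=0 pred=N actual=T -> ctr[0]=1
Ev 6: PC=1 idx=1 pred=N actual=T -> ctr[1]=2
Ev 7: PC=1 idx=1 pred=T actual=N -> ctr[1]=1
Ev 8: PC=3 idx=0 pred=N actual=T -> ctr[0]=2
Ev 9: PC=1 idx=1 pred=N actual=T -> ctr[1]=2
Ev 10: PC=3 idx=0 pred=T actual=N -> ctr[0]=1
Ev 11: PC=3 idx=0 pred=N actual=T -> ctr[0]=2
Ev 12: PC=3 idx=0 pred=T actual=T -> ctr[0]=3
Ev 13: PC=1 idx=1 pred=T actual=T -> ctr[1]=3
Ev 14: PC=3 idx=0 pred=T actual=T -> ctr[0]=3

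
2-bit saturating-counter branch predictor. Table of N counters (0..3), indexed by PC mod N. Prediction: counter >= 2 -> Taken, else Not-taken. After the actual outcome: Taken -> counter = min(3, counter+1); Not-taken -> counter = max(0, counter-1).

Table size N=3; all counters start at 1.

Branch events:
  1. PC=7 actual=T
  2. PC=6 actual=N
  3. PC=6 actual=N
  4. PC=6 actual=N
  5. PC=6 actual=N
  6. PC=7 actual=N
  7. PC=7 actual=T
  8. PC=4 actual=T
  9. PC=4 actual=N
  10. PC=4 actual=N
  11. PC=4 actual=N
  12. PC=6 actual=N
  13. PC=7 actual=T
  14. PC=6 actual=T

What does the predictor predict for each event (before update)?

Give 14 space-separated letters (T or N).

Answer: N N N N N T N T T T N N N N

Derivation:
Ev 1: PC=7 idx=1 pred=N actual=T -> ctr[1]=2
Ev 2: PC=6 idx=0 pred=N actual=N -> ctr[0]=0
Ev 3: PC=6 idx=0 pred=N actual=N -> ctr[0]=0
Ev 4: PC=6 idx=0 pred=N actual=N -> ctr[0]=0
Ev 5: PC=6 idx=0 pred=N actual=N -> ctr[0]=0
Ev 6: PC=7 idx=1 pred=T actual=N -> ctr[1]=1
Ev 7: PC=7 idx=1 pred=N actual=T -> ctr[1]=2
Ev 8: PC=4 idx=1 pred=T actual=T -> ctr[1]=3
Ev 9: PC=4 idx=1 pred=T actual=N -> ctr[1]=2
Ev 10: PC=4 idx=1 pred=T actual=N -> ctr[1]=1
Ev 11: PC=4 idx=1 pred=N actual=N -> ctr[1]=0
Ev 12: PC=6 idx=0 pred=N actual=N -> ctr[0]=0
Ev 13: PC=7 idx=1 pred=N actual=T -> ctr[1]=1
Ev 14: PC=6 idx=0 pred=N actual=T -> ctr[0]=1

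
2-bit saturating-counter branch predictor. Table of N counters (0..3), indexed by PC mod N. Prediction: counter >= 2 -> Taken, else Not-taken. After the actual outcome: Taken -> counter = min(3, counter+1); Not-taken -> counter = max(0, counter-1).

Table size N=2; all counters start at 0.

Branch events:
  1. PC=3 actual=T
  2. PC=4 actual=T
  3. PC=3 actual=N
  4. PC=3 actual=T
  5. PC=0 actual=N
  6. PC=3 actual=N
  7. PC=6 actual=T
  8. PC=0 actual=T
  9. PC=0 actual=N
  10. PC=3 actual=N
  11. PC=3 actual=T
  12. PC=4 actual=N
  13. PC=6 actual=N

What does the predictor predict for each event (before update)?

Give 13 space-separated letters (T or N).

Answer: N N N N N N N N T N N N N

Derivation:
Ev 1: PC=3 idx=1 pred=N actual=T -> ctr[1]=1
Ev 2: PC=4 idx=0 pred=N actual=T -> ctr[0]=1
Ev 3: PC=3 idx=1 pred=N actual=N -> ctr[1]=0
Ev 4: PC=3 idx=1 pred=N actual=T -> ctr[1]=1
Ev 5: PC=0 idx=0 pred=N actual=N -> ctr[0]=0
Ev 6: PC=3 idx=1 pred=N actual=N -> ctr[1]=0
Ev 7: PC=6 idx=0 pred=N actual=T -> ctr[0]=1
Ev 8: PC=0 idx=0 pred=N actual=T -> ctr[0]=2
Ev 9: PC=0 idx=0 pred=T actual=N -> ctr[0]=1
Ev 10: PC=3 idx=1 pred=N actual=N -> ctr[1]=0
Ev 11: PC=3 idx=1 pred=N actual=T -> ctr[1]=1
Ev 12: PC=4 idx=0 pred=N actual=N -> ctr[0]=0
Ev 13: PC=6 idx=0 pred=N actual=N -> ctr[0]=0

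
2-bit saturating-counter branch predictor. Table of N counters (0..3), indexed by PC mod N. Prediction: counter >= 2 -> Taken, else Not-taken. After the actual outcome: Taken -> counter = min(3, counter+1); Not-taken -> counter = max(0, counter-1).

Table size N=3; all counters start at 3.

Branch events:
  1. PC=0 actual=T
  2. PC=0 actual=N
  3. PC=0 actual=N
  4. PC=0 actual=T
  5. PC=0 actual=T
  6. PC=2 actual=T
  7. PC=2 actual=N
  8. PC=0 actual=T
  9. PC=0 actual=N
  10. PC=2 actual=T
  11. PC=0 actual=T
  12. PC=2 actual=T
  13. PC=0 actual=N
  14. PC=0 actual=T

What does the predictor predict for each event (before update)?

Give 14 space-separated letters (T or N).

Ev 1: PC=0 idx=0 pred=T actual=T -> ctr[0]=3
Ev 2: PC=0 idx=0 pred=T actual=N -> ctr[0]=2
Ev 3: PC=0 idx=0 pred=T actual=N -> ctr[0]=1
Ev 4: PC=0 idx=0 pred=N actual=T -> ctr[0]=2
Ev 5: PC=0 idx=0 pred=T actual=T -> ctr[0]=3
Ev 6: PC=2 idx=2 pred=T actual=T -> ctr[2]=3
Ev 7: PC=2 idx=2 pred=T actual=N -> ctr[2]=2
Ev 8: PC=0 idx=0 pred=T actual=T -> ctr[0]=3
Ev 9: PC=0 idx=0 pred=T actual=N -> ctr[0]=2
Ev 10: PC=2 idx=2 pred=T actual=T -> ctr[2]=3
Ev 11: PC=0 idx=0 pred=T actual=T -> ctr[0]=3
Ev 12: PC=2 idx=2 pred=T actual=T -> ctr[2]=3
Ev 13: PC=0 idx=0 pred=T actual=N -> ctr[0]=2
Ev 14: PC=0 idx=0 pred=T actual=T -> ctr[0]=3

Answer: T T T N T T T T T T T T T T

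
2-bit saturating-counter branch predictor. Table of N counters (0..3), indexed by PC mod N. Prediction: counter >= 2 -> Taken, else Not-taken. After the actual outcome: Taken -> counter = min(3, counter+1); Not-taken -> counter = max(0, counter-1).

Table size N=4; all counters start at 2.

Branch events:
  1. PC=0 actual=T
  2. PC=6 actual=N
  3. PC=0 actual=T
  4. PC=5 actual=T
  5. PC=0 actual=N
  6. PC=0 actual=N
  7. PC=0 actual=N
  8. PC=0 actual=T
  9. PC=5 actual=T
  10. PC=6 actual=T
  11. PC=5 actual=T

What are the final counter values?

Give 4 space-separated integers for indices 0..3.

Answer: 1 3 2 2

Derivation:
Ev 1: PC=0 idx=0 pred=T actual=T -> ctr[0]=3
Ev 2: PC=6 idx=2 pred=T actual=N -> ctr[2]=1
Ev 3: PC=0 idx=0 pred=T actual=T -> ctr[0]=3
Ev 4: PC=5 idx=1 pred=T actual=T -> ctr[1]=3
Ev 5: PC=0 idx=0 pred=T actual=N -> ctr[0]=2
Ev 6: PC=0 idx=0 pred=T actual=N -> ctr[0]=1
Ev 7: PC=0 idx=0 pred=N actual=N -> ctr[0]=0
Ev 8: PC=0 idx=0 pred=N actual=T -> ctr[0]=1
Ev 9: PC=5 idx=1 pred=T actual=T -> ctr[1]=3
Ev 10: PC=6 idx=2 pred=N actual=T -> ctr[2]=2
Ev 11: PC=5 idx=1 pred=T actual=T -> ctr[1]=3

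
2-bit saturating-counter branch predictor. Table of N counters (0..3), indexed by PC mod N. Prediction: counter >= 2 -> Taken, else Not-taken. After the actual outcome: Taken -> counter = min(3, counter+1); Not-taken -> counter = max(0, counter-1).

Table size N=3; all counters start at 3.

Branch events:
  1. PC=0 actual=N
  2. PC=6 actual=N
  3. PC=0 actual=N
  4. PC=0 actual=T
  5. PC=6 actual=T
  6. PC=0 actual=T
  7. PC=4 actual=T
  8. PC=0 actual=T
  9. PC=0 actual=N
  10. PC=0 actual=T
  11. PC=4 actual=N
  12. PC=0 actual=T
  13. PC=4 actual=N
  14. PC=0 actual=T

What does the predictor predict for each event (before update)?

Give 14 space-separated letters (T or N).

Ev 1: PC=0 idx=0 pred=T actual=N -> ctr[0]=2
Ev 2: PC=6 idx=0 pred=T actual=N -> ctr[0]=1
Ev 3: PC=0 idx=0 pred=N actual=N -> ctr[0]=0
Ev 4: PC=0 idx=0 pred=N actual=T -> ctr[0]=1
Ev 5: PC=6 idx=0 pred=N actual=T -> ctr[0]=2
Ev 6: PC=0 idx=0 pred=T actual=T -> ctr[0]=3
Ev 7: PC=4 idx=1 pred=T actual=T -> ctr[1]=3
Ev 8: PC=0 idx=0 pred=T actual=T -> ctr[0]=3
Ev 9: PC=0 idx=0 pred=T actual=N -> ctr[0]=2
Ev 10: PC=0 idx=0 pred=T actual=T -> ctr[0]=3
Ev 11: PC=4 idx=1 pred=T actual=N -> ctr[1]=2
Ev 12: PC=0 idx=0 pred=T actual=T -> ctr[0]=3
Ev 13: PC=4 idx=1 pred=T actual=N -> ctr[1]=1
Ev 14: PC=0 idx=0 pred=T actual=T -> ctr[0]=3

Answer: T T N N N T T T T T T T T T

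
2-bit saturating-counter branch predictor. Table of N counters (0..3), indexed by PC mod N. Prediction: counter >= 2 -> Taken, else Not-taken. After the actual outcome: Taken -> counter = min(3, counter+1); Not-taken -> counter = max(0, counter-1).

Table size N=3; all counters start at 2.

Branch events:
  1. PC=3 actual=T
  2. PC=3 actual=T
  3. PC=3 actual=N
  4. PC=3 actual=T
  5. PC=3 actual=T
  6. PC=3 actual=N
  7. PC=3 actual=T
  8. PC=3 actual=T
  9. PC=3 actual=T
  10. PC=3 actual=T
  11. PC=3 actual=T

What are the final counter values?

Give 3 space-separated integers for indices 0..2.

Ev 1: PC=3 idx=0 pred=T actual=T -> ctr[0]=3
Ev 2: PC=3 idx=0 pred=T actual=T -> ctr[0]=3
Ev 3: PC=3 idx=0 pred=T actual=N -> ctr[0]=2
Ev 4: PC=3 idx=0 pred=T actual=T -> ctr[0]=3
Ev 5: PC=3 idx=0 pred=T actual=T -> ctr[0]=3
Ev 6: PC=3 idx=0 pred=T actual=N -> ctr[0]=2
Ev 7: PC=3 idx=0 pred=T actual=T -> ctr[0]=3
Ev 8: PC=3 idx=0 pred=T actual=T -> ctr[0]=3
Ev 9: PC=3 idx=0 pred=T actual=T -> ctr[0]=3
Ev 10: PC=3 idx=0 pred=T actual=T -> ctr[0]=3
Ev 11: PC=3 idx=0 pred=T actual=T -> ctr[0]=3

Answer: 3 2 2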